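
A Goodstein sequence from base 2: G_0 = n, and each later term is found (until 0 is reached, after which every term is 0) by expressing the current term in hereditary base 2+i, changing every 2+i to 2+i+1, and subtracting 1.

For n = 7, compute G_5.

823543

G_0=7  [base 2] 2^2 + 2 + 1  →[2↦3]→  3^3 + 3 + 1 = 31  −1 ⇒ G_1=30
G_1=30  [base 3] 3^3 + 3  →[3↦4]→  4^4 + 4 = 260  −1 ⇒ G_2=259
G_2=259  [base 4] 4^4 + 3  →[4↦5]→  5^5 + 3 = 3128  −1 ⇒ G_3=3127
G_3=3127  [base 5] 5^5 + 2  →[5↦6]→  6^6 + 2 = 46658  −1 ⇒ G_4=46657
G_4=46657  [base 6] 6^6 + 1  →[6↦7]→  7^7 + 1 = 823544  −1 ⇒ G_5=823543
G_5=823543  [base 7] 7^7  →[7↦8]→  8^8 = 16777216  −1 ⇒ G_6=16777215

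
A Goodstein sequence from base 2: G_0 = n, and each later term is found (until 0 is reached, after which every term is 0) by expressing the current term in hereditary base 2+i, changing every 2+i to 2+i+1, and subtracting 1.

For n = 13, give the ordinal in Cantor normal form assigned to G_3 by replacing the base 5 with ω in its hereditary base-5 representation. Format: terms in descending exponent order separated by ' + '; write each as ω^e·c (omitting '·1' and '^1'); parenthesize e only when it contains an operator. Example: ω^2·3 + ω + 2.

base 2: 13 = 2^(2 + 1) + 2^2 + 1; at 3: 3^(3 + 1) + 3^3 + 1 = 109; next = 108
base 3: 108 = 3^(3 + 1) + 3^3; at 4: 4^(4 + 1) + 4^4 = 1280; next = 1279
base 4: 1279 = 4^(4 + 1) + 3·4^3 + 3·4^2 + 3·4 + 3; at 5: 5^(5 + 1) + 3·5^3 + 3·5^2 + 3·5 + 3 = 16093; next = 16092

ω^(ω + 1) + ω^3·3 + ω^2·3 + ω·3 + 2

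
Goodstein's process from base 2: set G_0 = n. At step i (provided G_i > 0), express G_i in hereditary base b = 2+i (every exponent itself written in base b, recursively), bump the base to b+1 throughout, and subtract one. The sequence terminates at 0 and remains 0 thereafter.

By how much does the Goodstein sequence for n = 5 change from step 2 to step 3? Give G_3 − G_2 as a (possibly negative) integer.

212

[0] 5 ≡ 2^2 + 1 (base 2). Lift 3: 28. −1: 27.
[1] 27 ≡ 3^3 (base 3). Lift 4: 256. −1: 255.
[2] 255 ≡ 3·4^3 + 3·4^2 + 3·4 + 3 (base 4). Lift 5: 468. −1: 467.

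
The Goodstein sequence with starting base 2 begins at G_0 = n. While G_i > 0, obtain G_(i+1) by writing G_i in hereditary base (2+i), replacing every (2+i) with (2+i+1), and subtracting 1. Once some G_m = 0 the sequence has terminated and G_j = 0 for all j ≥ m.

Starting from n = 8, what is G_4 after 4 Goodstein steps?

93395

G_0 = 8. HB_2(8) = 2^(2 + 1). Bump = 81. G_1 = 80.
G_1 = 80. HB_3(80) = 2·3^3 + 2·3^2 + 2·3 + 2. Bump = 554. G_2 = 553.
G_2 = 553. HB_4(553) = 2·4^4 + 2·4^2 + 2·4 + 1. Bump = 6311. G_3 = 6310.
G_3 = 6310. HB_5(6310) = 2·5^5 + 2·5^2 + 2·5. Bump = 93396. G_4 = 93395.
G_4 = 93395. HB_6(93395) = 2·6^6 + 2·6^2 + 6 + 5. Bump = 1647196. G_5 = 1647195.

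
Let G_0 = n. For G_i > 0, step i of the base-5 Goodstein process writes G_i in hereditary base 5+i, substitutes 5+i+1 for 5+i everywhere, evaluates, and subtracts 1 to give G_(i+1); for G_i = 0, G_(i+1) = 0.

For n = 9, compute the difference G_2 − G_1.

0

G_0=9  [base 5] 5 + 4  →[5↦6]→  6 + 4 = 10  −1 ⇒ G_1=9
G_1=9  [base 6] 6 + 3  →[6↦7]→  7 + 3 = 10  −1 ⇒ G_2=9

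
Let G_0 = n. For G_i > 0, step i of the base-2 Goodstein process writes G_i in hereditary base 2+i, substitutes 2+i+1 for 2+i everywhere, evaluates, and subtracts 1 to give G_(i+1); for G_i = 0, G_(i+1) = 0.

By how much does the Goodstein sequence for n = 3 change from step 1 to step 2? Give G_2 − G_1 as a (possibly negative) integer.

G_0 = 3. HB_2(3) = 2 + 1. Bump = 4. G_1 = 3.
G_1 = 3. HB_3(3) = 3. Bump = 4. G_2 = 3.

0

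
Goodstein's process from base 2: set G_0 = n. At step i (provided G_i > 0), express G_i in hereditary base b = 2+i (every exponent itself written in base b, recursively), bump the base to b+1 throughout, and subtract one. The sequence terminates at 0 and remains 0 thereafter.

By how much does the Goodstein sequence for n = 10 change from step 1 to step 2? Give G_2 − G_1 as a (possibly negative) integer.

942

(0) 10|_2 = 2^(2 + 1) + 2 ↦ 3^(3 + 1) + 3|_3 = 84 ⇒ 83
(1) 83|_3 = 3^(3 + 1) + 2 ↦ 4^(4 + 1) + 2|_4 = 1026 ⇒ 1025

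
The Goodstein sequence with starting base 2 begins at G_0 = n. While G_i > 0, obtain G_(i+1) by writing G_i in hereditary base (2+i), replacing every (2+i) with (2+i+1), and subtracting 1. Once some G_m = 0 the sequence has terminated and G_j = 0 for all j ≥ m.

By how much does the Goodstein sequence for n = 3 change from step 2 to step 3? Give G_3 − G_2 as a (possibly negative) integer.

i=0: 3 = 2 + 1 (b=2); 2→3: 3 + 1 = 4; 4−1 = 3
i=1: 3 = 3 (b=3); 3→4: 4 = 4; 4−1 = 3
i=2: 3 = 3 (b=4); 4→5: 3 = 3; 3−1 = 2

-1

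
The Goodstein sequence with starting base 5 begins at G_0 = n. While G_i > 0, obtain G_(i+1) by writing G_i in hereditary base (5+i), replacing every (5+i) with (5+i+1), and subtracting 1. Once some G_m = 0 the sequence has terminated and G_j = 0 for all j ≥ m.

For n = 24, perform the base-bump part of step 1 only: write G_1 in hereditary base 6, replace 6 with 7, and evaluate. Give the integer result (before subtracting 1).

step 0: 24 = 4·5 + 4; sub 6 for 5: 4·6 + 4; = 28; G_1 = 28−1 = 27
step 1: 27 = 4·6 + 3; sub 7 for 6: 4·7 + 3; = 31; G_2 = 31−1 = 30

31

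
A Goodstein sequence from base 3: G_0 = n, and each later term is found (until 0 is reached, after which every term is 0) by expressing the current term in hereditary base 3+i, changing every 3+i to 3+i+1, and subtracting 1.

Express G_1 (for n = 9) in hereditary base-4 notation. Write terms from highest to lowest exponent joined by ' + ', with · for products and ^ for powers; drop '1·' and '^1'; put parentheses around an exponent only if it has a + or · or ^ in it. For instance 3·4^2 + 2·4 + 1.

9 —HB3→ 3^2 —bump→ 4^2 = 16 —(−1)→ 15
15 —HB4→ 3·4 + 3 —bump→ 3·5 + 3 = 18 —(−1)→ 17

3·4 + 3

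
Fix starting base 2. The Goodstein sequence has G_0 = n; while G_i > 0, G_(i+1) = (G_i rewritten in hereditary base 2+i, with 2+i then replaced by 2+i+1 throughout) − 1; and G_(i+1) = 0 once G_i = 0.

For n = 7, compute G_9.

[0] 7 ≡ 2^2 + 2 + 1 (base 2). Lift 3: 31. −1: 30.
[1] 30 ≡ 3^3 + 3 (base 3). Lift 4: 260. −1: 259.
[2] 259 ≡ 4^4 + 3 (base 4). Lift 5: 3128. −1: 3127.
[3] 3127 ≡ 5^5 + 2 (base 5). Lift 6: 46658. −1: 46657.
[4] 46657 ≡ 6^6 + 1 (base 6). Lift 7: 823544. −1: 823543.
[5] 823543 ≡ 7^7 (base 7). Lift 8: 16777216. −1: 16777215.
[6] 16777215 ≡ 7·8^7 + 7·8^6 + 7·8^5 + 7·8^4 + 7·8^3 + 7·8^2 + 7·8 + 7 (base 8). Lift 9: 37665880. −1: 37665879.
[7] 37665879 ≡ 7·9^7 + 7·9^6 + 7·9^5 + 7·9^4 + 7·9^3 + 7·9^2 + 7·9 + 6 (base 9). Lift 10: 77777776. −1: 77777775.
[8] 77777775 ≡ 7·10^7 + 7·10^6 + 7·10^5 + 7·10^4 + 7·10^3 + 7·10^2 + 7·10 + 5 (base 10). Lift 11: 150051214. −1: 150051213.

150051213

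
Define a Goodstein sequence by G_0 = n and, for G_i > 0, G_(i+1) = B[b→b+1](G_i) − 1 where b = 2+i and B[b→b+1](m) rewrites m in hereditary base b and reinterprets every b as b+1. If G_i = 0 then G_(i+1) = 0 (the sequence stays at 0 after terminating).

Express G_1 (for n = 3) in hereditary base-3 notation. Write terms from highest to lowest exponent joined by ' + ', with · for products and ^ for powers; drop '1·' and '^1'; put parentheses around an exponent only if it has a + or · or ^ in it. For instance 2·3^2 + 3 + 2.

3

i=0: 3 = 2 + 1 (b=2); 2→3: 3 + 1 = 4; 4−1 = 3
i=1: 3 = 3 (b=3); 3→4: 4 = 4; 4−1 = 3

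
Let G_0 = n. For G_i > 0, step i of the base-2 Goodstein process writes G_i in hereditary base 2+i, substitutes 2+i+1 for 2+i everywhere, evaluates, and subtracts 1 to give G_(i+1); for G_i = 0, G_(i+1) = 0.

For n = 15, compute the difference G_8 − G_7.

15 —HB2→ 2^(2 + 1) + 2^2 + 2 + 1 —bump→ 3^(3 + 1) + 3^3 + 3 + 1 = 112 —(−1)→ 111
111 —HB3→ 3^(3 + 1) + 3^3 + 3 —bump→ 4^(4 + 1) + 4^4 + 4 = 1284 —(−1)→ 1283
1283 —HB4→ 4^(4 + 1) + 4^4 + 3 —bump→ 5^(5 + 1) + 5^5 + 3 = 18753 —(−1)→ 18752
18752 —HB5→ 5^(5 + 1) + 5^5 + 2 —bump→ 6^(6 + 1) + 6^6 + 2 = 326594 —(−1)→ 326593
326593 —HB6→ 6^(6 + 1) + 6^6 + 1 —bump→ 7^(7 + 1) + 7^7 + 1 = 6588345 —(−1)→ 6588344
6588344 —HB7→ 7^(7 + 1) + 7^7 —bump→ 8^(8 + 1) + 8^8 = 150994944 —(−1)→ 150994943
150994943 —HB8→ 8^(8 + 1) + 7·8^7 + 7·8^6 + 7·8^5 + 7·8^4 + 7·8^3 + 7·8^2 + 7·8 + 7 —bump→ 9^(9 + 1) + 7·9^7 + 7·9^6 + 7·9^5 + 7·9^4 + 7·9^3 + 7·9^2 + 7·9 + 7 = 3524450281 —(−1)→ 3524450280
3524450280 —HB9→ 9^(9 + 1) + 7·9^7 + 7·9^6 + 7·9^5 + 7·9^4 + 7·9^3 + 7·9^2 + 7·9 + 6 —bump→ 10^(10 + 1) + 7·10^7 + 7·10^6 + 7·10^5 + 7·10^4 + 7·10^3 + 7·10^2 + 7·10 + 6 = 100077777776 —(−1)→ 100077777775

96553327495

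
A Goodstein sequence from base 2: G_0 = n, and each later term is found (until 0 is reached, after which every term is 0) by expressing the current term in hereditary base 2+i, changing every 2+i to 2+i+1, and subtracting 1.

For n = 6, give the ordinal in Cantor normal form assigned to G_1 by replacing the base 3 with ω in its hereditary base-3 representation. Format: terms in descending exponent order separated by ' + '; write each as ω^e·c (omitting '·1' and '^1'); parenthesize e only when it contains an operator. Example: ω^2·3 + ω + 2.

ω^ω + 2

6 —HB2→ 2^2 + 2 —bump→ 3^3 + 3 = 30 —(−1)→ 29
29 —HB3→ 3^3 + 2 —bump→ 4^4 + 2 = 258 —(−1)→ 257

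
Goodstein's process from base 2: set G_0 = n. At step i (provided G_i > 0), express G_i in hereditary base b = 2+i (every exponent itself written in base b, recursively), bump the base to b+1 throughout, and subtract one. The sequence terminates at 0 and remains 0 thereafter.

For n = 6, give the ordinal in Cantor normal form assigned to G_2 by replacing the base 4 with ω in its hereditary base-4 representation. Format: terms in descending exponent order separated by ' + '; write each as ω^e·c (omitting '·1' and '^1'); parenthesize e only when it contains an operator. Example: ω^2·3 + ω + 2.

ω^ω + 1

i=0: 6 = 2^2 + 2 (b=2); 2→3: 3^3 + 3 = 30; 30−1 = 29
i=1: 29 = 3^3 + 2 (b=3); 3→4: 4^4 + 2 = 258; 258−1 = 257
i=2: 257 = 4^4 + 1 (b=4); 4→5: 5^5 + 1 = 3126; 3126−1 = 3125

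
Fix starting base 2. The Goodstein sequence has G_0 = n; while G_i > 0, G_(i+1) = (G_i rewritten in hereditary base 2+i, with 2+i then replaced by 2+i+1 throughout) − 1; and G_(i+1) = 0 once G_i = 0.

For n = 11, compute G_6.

G_0=11  [base 2] 2^(2 + 1) + 2 + 1  →[2↦3]→  3^(3 + 1) + 3 + 1 = 85  −1 ⇒ G_1=84
G_1=84  [base 3] 3^(3 + 1) + 3  →[3↦4]→  4^(4 + 1) + 4 = 1028  −1 ⇒ G_2=1027
G_2=1027  [base 4] 4^(4 + 1) + 3  →[4↦5]→  5^(5 + 1) + 3 = 15628  −1 ⇒ G_3=15627
G_3=15627  [base 5] 5^(5 + 1) + 2  →[5↦6]→  6^(6 + 1) + 2 = 279938  −1 ⇒ G_4=279937
G_4=279937  [base 6] 6^(6 + 1) + 1  →[6↦7]→  7^(7 + 1) + 1 = 5764802  −1 ⇒ G_5=5764801
G_5=5764801  [base 7] 7^(7 + 1)  →[7↦8]→  8^(8 + 1) = 134217728  −1 ⇒ G_6=134217727
G_6=134217727  [base 8] 7·8^8 + 7·8^7 + 7·8^6 + 7·8^5 + 7·8^4 + 7·8^3 + 7·8^2 + 7·8 + 7  →[8↦9]→  7·9^9 + 7·9^7 + 7·9^6 + 7·9^5 + 7·9^4 + 7·9^3 + 7·9^2 + 7·9 + 7 = 2749609303  −1 ⇒ G_7=2749609302

134217727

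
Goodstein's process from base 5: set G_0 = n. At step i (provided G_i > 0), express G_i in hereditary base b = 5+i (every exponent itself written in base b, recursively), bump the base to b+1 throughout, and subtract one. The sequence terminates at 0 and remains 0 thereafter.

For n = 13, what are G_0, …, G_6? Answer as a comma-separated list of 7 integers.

13, 14, 15, 16, 17, 17, 17

(0) 13|_5 = 2·5 + 3 ↦ 2·6 + 3|_6 = 15 ⇒ 14
(1) 14|_6 = 2·6 + 2 ↦ 2·7 + 2|_7 = 16 ⇒ 15
(2) 15|_7 = 2·7 + 1 ↦ 2·8 + 1|_8 = 17 ⇒ 16
(3) 16|_8 = 2·8 ↦ 2·9|_9 = 18 ⇒ 17
(4) 17|_9 = 9 + 8 ↦ 10 + 8|_10 = 18 ⇒ 17
(5) 17|_10 = 10 + 7 ↦ 11 + 7|_11 = 18 ⇒ 17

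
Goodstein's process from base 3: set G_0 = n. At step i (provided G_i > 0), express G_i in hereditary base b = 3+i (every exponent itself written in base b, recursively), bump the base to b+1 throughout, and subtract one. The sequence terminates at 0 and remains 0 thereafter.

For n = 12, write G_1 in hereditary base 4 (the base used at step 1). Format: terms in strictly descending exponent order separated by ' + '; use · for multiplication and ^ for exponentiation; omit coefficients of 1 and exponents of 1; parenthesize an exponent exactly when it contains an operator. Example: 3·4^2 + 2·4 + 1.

G_0 = 12. HB_3(12) = 3^2 + 3. Bump = 20. G_1 = 19.
G_1 = 19. HB_4(19) = 4^2 + 3. Bump = 28. G_2 = 27.

4^2 + 3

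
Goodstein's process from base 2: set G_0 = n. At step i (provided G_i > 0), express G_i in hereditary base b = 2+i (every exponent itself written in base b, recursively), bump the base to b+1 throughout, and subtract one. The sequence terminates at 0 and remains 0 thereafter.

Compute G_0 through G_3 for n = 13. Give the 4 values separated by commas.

13, 108, 1279, 16092

G_0=13  [base 2] 2^(2 + 1) + 2^2 + 1  →[2↦3]→  3^(3 + 1) + 3^3 + 1 = 109  −1 ⇒ G_1=108
G_1=108  [base 3] 3^(3 + 1) + 3^3  →[3↦4]→  4^(4 + 1) + 4^4 = 1280  −1 ⇒ G_2=1279
G_2=1279  [base 4] 4^(4 + 1) + 3·4^3 + 3·4^2 + 3·4 + 3  →[4↦5]→  5^(5 + 1) + 3·5^3 + 3·5^2 + 3·5 + 3 = 16093  −1 ⇒ G_3=16092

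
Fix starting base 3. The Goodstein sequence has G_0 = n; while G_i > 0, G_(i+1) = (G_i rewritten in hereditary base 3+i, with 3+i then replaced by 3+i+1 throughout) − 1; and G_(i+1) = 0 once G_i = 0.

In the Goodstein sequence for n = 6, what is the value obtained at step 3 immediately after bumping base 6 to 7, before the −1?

8

step 0: 6 = 2·3; sub 4 for 3: 2·4; = 8; G_1 = 8−1 = 7
step 1: 7 = 4 + 3; sub 5 for 4: 5 + 3; = 8; G_2 = 8−1 = 7
step 2: 7 = 5 + 2; sub 6 for 5: 6 + 2; = 8; G_3 = 8−1 = 7
step 3: 7 = 6 + 1; sub 7 for 6: 7 + 1; = 8; G_4 = 8−1 = 7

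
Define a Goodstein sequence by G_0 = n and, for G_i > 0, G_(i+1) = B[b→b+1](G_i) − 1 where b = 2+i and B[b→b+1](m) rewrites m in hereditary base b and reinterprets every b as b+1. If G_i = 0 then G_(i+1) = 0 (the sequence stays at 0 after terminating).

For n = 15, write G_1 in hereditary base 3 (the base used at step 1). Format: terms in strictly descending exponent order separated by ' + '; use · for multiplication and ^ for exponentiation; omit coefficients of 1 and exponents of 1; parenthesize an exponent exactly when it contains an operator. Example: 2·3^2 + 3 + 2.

3^(3 + 1) + 3^3 + 3

[0] 15 ≡ 2^(2 + 1) + 2^2 + 2 + 1 (base 2). Lift 3: 112. −1: 111.
[1] 111 ≡ 3^(3 + 1) + 3^3 + 3 (base 3). Lift 4: 1284. −1: 1283.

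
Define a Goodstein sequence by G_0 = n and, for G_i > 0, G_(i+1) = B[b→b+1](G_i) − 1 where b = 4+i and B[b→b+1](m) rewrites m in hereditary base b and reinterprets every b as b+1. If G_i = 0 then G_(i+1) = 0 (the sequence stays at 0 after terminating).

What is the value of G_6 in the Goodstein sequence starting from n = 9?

G_0=9  [base 4] 2·4 + 1  →[4↦5]→  2·5 + 1 = 11  −1 ⇒ G_1=10
G_1=10  [base 5] 2·5  →[5↦6]→  2·6 = 12  −1 ⇒ G_2=11
G_2=11  [base 6] 6 + 5  →[6↦7]→  7 + 5 = 12  −1 ⇒ G_3=11
G_3=11  [base 7] 7 + 4  →[7↦8]→  8 + 4 = 12  −1 ⇒ G_4=11
G_4=11  [base 8] 8 + 3  →[8↦9]→  9 + 3 = 12  −1 ⇒ G_5=11
G_5=11  [base 9] 9 + 2  →[9↦10]→  10 + 2 = 12  −1 ⇒ G_6=11

11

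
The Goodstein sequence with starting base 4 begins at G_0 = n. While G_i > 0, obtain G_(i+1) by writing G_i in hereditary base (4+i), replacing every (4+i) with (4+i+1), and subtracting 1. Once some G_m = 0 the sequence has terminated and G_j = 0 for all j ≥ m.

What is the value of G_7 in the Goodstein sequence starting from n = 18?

68

G_0=18  [base 4] 4^2 + 2  →[4↦5]→  5^2 + 2 = 27  −1 ⇒ G_1=26
G_1=26  [base 5] 5^2 + 1  →[5↦6]→  6^2 + 1 = 37  −1 ⇒ G_2=36
G_2=36  [base 6] 6^2  →[6↦7]→  7^2 = 49  −1 ⇒ G_3=48
G_3=48  [base 7] 6·7 + 6  →[7↦8]→  6·8 + 6 = 54  −1 ⇒ G_4=53
G_4=53  [base 8] 6·8 + 5  →[8↦9]→  6·9 + 5 = 59  −1 ⇒ G_5=58
G_5=58  [base 9] 6·9 + 4  →[9↦10]→  6·10 + 4 = 64  −1 ⇒ G_6=63
G_6=63  [base 10] 6·10 + 3  →[10↦11]→  6·11 + 3 = 69  −1 ⇒ G_7=68
G_7=68  [base 11] 6·11 + 2  →[11↦12]→  6·12 + 2 = 74  −1 ⇒ G_8=73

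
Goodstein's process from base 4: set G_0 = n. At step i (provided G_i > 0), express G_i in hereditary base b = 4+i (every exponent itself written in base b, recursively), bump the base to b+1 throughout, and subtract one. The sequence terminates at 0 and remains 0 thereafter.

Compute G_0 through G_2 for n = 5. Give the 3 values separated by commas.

G_0=5  [base 4] 4 + 1  →[4↦5]→  5 + 1 = 6  −1 ⇒ G_1=5
G_1=5  [base 5] 5  →[5↦6]→  6 = 6  −1 ⇒ G_2=5

5, 5, 5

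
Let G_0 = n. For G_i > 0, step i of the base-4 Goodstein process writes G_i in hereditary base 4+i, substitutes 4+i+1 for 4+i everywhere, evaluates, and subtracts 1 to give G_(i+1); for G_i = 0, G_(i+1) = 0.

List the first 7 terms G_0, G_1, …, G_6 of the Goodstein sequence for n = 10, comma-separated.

i=0: 10 = 2·4 + 2 (b=4); 4→5: 2·5 + 2 = 12; 12−1 = 11
i=1: 11 = 2·5 + 1 (b=5); 5→6: 2·6 + 1 = 13; 13−1 = 12
i=2: 12 = 2·6 (b=6); 6→7: 2·7 = 14; 14−1 = 13
i=3: 13 = 7 + 6 (b=7); 7→8: 8 + 6 = 14; 14−1 = 13
i=4: 13 = 8 + 5 (b=8); 8→9: 9 + 5 = 14; 14−1 = 13
i=5: 13 = 9 + 4 (b=9); 9→10: 10 + 4 = 14; 14−1 = 13

10, 11, 12, 13, 13, 13, 13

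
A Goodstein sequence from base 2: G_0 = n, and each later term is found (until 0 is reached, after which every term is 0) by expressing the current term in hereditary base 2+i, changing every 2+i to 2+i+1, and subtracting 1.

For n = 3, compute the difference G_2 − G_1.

(0) 3|_2 = 2 + 1 ↦ 3 + 1|_3 = 4 ⇒ 3
(1) 3|_3 = 3 ↦ 4|_4 = 4 ⇒ 3

0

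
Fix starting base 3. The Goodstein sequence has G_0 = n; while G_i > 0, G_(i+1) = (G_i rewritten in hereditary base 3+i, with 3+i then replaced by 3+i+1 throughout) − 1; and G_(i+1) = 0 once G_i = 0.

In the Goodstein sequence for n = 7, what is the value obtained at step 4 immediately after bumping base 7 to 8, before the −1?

i=0: 7 = 2·3 + 1 (b=3); 3→4: 2·4 + 1 = 9; 9−1 = 8
i=1: 8 = 2·4 (b=4); 4→5: 2·5 = 10; 10−1 = 9
i=2: 9 = 5 + 4 (b=5); 5→6: 6 + 4 = 10; 10−1 = 9
i=3: 9 = 6 + 3 (b=6); 6→7: 7 + 3 = 10; 10−1 = 9
i=4: 9 = 7 + 2 (b=7); 7→8: 8 + 2 = 10; 10−1 = 9

10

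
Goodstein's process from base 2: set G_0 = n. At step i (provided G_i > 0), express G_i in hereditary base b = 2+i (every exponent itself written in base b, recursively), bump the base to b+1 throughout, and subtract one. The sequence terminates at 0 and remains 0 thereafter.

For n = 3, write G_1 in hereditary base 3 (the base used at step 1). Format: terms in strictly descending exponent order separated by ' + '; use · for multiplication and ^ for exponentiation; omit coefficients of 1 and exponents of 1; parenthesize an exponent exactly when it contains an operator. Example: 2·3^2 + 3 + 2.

3

step 0: 3 = 2 + 1; sub 3 for 2: 3 + 1; = 4; G_1 = 4−1 = 3
step 1: 3 = 3; sub 4 for 3: 4; = 4; G_2 = 4−1 = 3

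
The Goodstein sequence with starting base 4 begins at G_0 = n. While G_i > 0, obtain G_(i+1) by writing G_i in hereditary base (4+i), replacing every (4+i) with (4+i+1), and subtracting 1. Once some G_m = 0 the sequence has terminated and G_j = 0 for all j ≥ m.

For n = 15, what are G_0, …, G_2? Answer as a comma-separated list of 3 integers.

15, 17, 19

base 4: 15 = 3·4 + 3; at 5: 3·5 + 3 = 18; next = 17
base 5: 17 = 3·5 + 2; at 6: 3·6 + 2 = 20; next = 19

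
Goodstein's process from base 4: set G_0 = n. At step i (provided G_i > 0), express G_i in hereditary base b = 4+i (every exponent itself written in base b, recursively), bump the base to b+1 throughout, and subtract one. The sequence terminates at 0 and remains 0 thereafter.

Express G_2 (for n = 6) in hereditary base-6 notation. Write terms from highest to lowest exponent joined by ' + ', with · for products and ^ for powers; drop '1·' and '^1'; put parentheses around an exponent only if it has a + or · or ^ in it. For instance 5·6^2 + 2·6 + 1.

6

(0) 6|_4 = 4 + 2 ↦ 5 + 2|_5 = 7 ⇒ 6
(1) 6|_5 = 5 + 1 ↦ 6 + 1|_6 = 7 ⇒ 6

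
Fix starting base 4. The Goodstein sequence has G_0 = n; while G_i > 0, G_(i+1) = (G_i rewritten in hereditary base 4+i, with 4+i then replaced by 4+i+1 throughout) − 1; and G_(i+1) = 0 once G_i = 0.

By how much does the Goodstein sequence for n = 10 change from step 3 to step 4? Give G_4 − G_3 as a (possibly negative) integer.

0

i=0: 10 = 2·4 + 2 (b=4); 4→5: 2·5 + 2 = 12; 12−1 = 11
i=1: 11 = 2·5 + 1 (b=5); 5→6: 2·6 + 1 = 13; 13−1 = 12
i=2: 12 = 2·6 (b=6); 6→7: 2·7 = 14; 14−1 = 13
i=3: 13 = 7 + 6 (b=7); 7→8: 8 + 6 = 14; 14−1 = 13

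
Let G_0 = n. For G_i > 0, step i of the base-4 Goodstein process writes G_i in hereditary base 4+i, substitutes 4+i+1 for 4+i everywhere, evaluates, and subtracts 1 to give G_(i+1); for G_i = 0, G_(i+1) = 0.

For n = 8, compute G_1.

i=0: 8 = 2·4 (b=4); 4→5: 2·5 = 10; 10−1 = 9
i=1: 9 = 5 + 4 (b=5); 5→6: 6 + 4 = 10; 10−1 = 9

9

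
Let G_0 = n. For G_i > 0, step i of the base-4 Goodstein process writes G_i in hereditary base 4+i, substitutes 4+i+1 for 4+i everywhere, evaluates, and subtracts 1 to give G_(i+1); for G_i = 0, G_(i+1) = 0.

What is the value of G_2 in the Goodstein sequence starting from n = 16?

27

step 0: 16 = 4^2; sub 5 for 4: 5^2; = 25; G_1 = 25−1 = 24
step 1: 24 = 4·5 + 4; sub 6 for 5: 4·6 + 4; = 28; G_2 = 28−1 = 27
step 2: 27 = 4·6 + 3; sub 7 for 6: 4·7 + 3; = 31; G_3 = 31−1 = 30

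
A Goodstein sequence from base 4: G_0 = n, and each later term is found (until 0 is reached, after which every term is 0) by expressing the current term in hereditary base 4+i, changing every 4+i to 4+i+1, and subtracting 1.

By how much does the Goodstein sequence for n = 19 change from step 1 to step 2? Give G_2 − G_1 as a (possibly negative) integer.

10

i=0: 19 = 4^2 + 3 (b=4); 4→5: 5^2 + 3 = 28; 28−1 = 27
i=1: 27 = 5^2 + 2 (b=5); 5→6: 6^2 + 2 = 38; 38−1 = 37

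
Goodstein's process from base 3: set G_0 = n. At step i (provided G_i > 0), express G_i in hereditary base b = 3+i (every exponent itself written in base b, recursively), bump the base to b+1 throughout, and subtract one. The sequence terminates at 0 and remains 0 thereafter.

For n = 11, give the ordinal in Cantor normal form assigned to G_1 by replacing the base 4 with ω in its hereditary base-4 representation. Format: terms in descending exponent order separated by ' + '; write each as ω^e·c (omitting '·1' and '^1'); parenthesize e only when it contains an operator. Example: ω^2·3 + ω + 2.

ω^2 + 1

G_0 = 11. HB_3(11) = 3^2 + 2. Bump = 18. G_1 = 17.
G_1 = 17. HB_4(17) = 4^2 + 1. Bump = 26. G_2 = 25.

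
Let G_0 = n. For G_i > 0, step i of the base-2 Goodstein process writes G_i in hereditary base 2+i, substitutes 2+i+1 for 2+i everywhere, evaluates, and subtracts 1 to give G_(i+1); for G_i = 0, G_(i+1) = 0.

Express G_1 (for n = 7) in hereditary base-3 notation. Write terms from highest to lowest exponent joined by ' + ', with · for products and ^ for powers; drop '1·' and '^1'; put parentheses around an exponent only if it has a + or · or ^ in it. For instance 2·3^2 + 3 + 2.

3^3 + 3

i=0: 7 = 2^2 + 2 + 1 (b=2); 2→3: 3^3 + 3 + 1 = 31; 31−1 = 30
i=1: 30 = 3^3 + 3 (b=3); 3→4: 4^4 + 4 = 260; 260−1 = 259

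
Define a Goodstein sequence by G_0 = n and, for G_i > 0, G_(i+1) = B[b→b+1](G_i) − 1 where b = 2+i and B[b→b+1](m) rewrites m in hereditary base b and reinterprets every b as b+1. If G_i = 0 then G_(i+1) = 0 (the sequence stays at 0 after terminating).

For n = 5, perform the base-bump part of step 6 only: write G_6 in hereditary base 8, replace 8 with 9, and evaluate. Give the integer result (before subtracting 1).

2455

G_0 = 5. HB_2(5) = 2^2 + 1. Bump = 28. G_1 = 27.
G_1 = 27. HB_3(27) = 3^3. Bump = 256. G_2 = 255.
G_2 = 255. HB_4(255) = 3·4^3 + 3·4^2 + 3·4 + 3. Bump = 468. G_3 = 467.
G_3 = 467. HB_5(467) = 3·5^3 + 3·5^2 + 3·5 + 2. Bump = 776. G_4 = 775.
G_4 = 775. HB_6(775) = 3·6^3 + 3·6^2 + 3·6 + 1. Bump = 1198. G_5 = 1197.
G_5 = 1197. HB_7(1197) = 3·7^3 + 3·7^2 + 3·7. Bump = 1752. G_6 = 1751.
G_6 = 1751. HB_8(1751) = 3·8^3 + 3·8^2 + 2·8 + 7. Bump = 2455. G_7 = 2454.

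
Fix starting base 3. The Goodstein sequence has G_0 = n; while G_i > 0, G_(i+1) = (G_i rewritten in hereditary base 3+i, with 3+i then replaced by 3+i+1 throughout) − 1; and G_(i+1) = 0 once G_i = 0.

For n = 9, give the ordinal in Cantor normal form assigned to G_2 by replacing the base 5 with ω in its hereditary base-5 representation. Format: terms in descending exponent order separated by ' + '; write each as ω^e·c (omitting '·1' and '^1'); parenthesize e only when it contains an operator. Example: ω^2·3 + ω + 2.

base 3: 9 = 3^2; at 4: 4^2 = 16; next = 15
base 4: 15 = 3·4 + 3; at 5: 3·5 + 3 = 18; next = 17

ω·3 + 2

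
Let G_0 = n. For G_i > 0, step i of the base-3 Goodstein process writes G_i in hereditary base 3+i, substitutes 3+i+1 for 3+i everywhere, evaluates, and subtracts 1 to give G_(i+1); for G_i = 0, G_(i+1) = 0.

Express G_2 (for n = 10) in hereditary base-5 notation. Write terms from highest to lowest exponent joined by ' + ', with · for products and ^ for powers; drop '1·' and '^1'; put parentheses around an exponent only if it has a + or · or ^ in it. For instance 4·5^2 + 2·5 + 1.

step 0: 10 = 3^2 + 1; sub 4 for 3: 4^2 + 1; = 17; G_1 = 17−1 = 16
step 1: 16 = 4^2; sub 5 for 4: 5^2; = 25; G_2 = 25−1 = 24
step 2: 24 = 4·5 + 4; sub 6 for 5: 4·6 + 4; = 28; G_3 = 28−1 = 27

4·5 + 4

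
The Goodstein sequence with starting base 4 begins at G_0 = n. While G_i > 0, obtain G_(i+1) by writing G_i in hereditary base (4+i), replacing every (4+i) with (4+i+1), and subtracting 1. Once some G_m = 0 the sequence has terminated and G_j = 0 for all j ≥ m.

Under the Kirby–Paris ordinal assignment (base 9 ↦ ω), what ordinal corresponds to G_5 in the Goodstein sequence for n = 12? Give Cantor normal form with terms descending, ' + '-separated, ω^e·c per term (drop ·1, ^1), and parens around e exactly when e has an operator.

G_0 = 12. HB_4(12) = 3·4. Bump = 15. G_1 = 14.
G_1 = 14. HB_5(14) = 2·5 + 4. Bump = 16. G_2 = 15.
G_2 = 15. HB_6(15) = 2·6 + 3. Bump = 17. G_3 = 16.
G_3 = 16. HB_7(16) = 2·7 + 2. Bump = 18. G_4 = 17.
G_4 = 17. HB_8(17) = 2·8 + 1. Bump = 19. G_5 = 18.

ω·2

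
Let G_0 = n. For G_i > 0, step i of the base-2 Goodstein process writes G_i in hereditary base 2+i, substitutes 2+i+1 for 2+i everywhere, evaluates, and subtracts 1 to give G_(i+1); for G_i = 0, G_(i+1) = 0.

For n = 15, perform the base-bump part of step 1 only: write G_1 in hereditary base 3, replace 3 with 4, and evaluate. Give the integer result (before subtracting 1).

step 0: 15 = 2^(2 + 1) + 2^2 + 2 + 1; sub 3 for 2: 3^(3 + 1) + 3^3 + 3 + 1; = 112; G_1 = 112−1 = 111
step 1: 111 = 3^(3 + 1) + 3^3 + 3; sub 4 for 3: 4^(4 + 1) + 4^4 + 4; = 1284; G_2 = 1284−1 = 1283

1284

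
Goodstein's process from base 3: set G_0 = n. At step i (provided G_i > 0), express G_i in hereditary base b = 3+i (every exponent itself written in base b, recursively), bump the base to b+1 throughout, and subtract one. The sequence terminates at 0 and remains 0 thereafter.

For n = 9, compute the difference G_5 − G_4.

G_0=9  [base 3] 3^2  →[3↦4]→  4^2 = 16  −1 ⇒ G_1=15
G_1=15  [base 4] 3·4 + 3  →[4↦5]→  3·5 + 3 = 18  −1 ⇒ G_2=17
G_2=17  [base 5] 3·5 + 2  →[5↦6]→  3·6 + 2 = 20  −1 ⇒ G_3=19
G_3=19  [base 6] 3·6 + 1  →[6↦7]→  3·7 + 1 = 22  −1 ⇒ G_4=21
G_4=21  [base 7] 3·7  →[7↦8]→  3·8 = 24  −1 ⇒ G_5=23

2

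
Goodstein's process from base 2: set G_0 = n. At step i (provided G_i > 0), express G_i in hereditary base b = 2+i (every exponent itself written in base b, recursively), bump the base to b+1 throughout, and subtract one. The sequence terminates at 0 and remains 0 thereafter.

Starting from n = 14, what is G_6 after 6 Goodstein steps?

G_0=14  [base 2] 2^(2 + 1) + 2^2 + 2  →[2↦3]→  3^(3 + 1) + 3^3 + 3 = 111  −1 ⇒ G_1=110
G_1=110  [base 3] 3^(3 + 1) + 3^3 + 2  →[3↦4]→  4^(4 + 1) + 4^4 + 2 = 1282  −1 ⇒ G_2=1281
G_2=1281  [base 4] 4^(4 + 1) + 4^4 + 1  →[4↦5]→  5^(5 + 1) + 5^5 + 1 = 18751  −1 ⇒ G_3=18750
G_3=18750  [base 5] 5^(5 + 1) + 5^5  →[5↦6]→  6^(6 + 1) + 6^6 = 326592  −1 ⇒ G_4=326591
G_4=326591  [base 6] 6^(6 + 1) + 5·6^5 + 5·6^4 + 5·6^3 + 5·6^2 + 5·6 + 5  →[6↦7]→  7^(7 + 1) + 5·7^5 + 5·7^4 + 5·7^3 + 5·7^2 + 5·7 + 5 = 5862841  −1 ⇒ G_5=5862840
G_5=5862840  [base 7] 7^(7 + 1) + 5·7^5 + 5·7^4 + 5·7^3 + 5·7^2 + 5·7 + 4  →[7↦8]→  8^(8 + 1) + 5·8^5 + 5·8^4 + 5·8^3 + 5·8^2 + 5·8 + 4 = 134404972  −1 ⇒ G_6=134404971
G_6=134404971  [base 8] 8^(8 + 1) + 5·8^5 + 5·8^4 + 5·8^3 + 5·8^2 + 5·8 + 3  →[8↦9]→  9^(9 + 1) + 5·9^5 + 5·9^4 + 5·9^3 + 5·9^2 + 5·9 + 3 = 3487116549  −1 ⇒ G_7=3487116548

134404971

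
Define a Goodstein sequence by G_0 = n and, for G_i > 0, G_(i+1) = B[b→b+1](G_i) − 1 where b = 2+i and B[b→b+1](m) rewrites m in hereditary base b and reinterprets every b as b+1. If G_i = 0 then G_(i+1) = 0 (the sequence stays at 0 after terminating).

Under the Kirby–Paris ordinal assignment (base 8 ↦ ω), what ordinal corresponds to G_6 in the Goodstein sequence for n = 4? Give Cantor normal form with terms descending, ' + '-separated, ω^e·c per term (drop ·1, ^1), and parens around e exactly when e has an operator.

(0) 4|_2 = 2^2 ↦ 3^3|_3 = 27 ⇒ 26
(1) 26|_3 = 2·3^2 + 2·3 + 2 ↦ 2·4^2 + 2·4 + 2|_4 = 42 ⇒ 41
(2) 41|_4 = 2·4^2 + 2·4 + 1 ↦ 2·5^2 + 2·5 + 1|_5 = 61 ⇒ 60
(3) 60|_5 = 2·5^2 + 2·5 ↦ 2·6^2 + 2·6|_6 = 84 ⇒ 83
(4) 83|_6 = 2·6^2 + 6 + 5 ↦ 2·7^2 + 7 + 5|_7 = 110 ⇒ 109
(5) 109|_7 = 2·7^2 + 7 + 4 ↦ 2·8^2 + 8 + 4|_8 = 140 ⇒ 139

ω^2·2 + ω + 3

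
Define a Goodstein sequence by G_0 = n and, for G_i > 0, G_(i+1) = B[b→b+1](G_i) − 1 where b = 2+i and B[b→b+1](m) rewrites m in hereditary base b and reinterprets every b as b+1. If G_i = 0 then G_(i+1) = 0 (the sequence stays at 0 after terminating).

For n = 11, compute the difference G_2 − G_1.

943

11 —HB2→ 2^(2 + 1) + 2 + 1 —bump→ 3^(3 + 1) + 3 + 1 = 85 —(−1)→ 84
84 —HB3→ 3^(3 + 1) + 3 —bump→ 4^(4 + 1) + 4 = 1028 —(−1)→ 1027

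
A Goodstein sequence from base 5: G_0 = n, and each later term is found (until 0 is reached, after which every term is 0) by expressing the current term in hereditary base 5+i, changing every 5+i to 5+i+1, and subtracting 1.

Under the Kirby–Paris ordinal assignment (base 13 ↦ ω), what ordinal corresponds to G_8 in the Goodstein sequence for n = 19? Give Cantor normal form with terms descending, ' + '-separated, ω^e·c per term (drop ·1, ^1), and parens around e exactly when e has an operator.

step 0: 19 = 3·5 + 4; sub 6 for 5: 3·6 + 4; = 22; G_1 = 22−1 = 21
step 1: 21 = 3·6 + 3; sub 7 for 6: 3·7 + 3; = 24; G_2 = 24−1 = 23
step 2: 23 = 3·7 + 2; sub 8 for 7: 3·8 + 2; = 26; G_3 = 26−1 = 25
step 3: 25 = 3·8 + 1; sub 9 for 8: 3·9 + 1; = 28; G_4 = 28−1 = 27
step 4: 27 = 3·9; sub 10 for 9: 3·10; = 30; G_5 = 30−1 = 29
step 5: 29 = 2·10 + 9; sub 11 for 10: 2·11 + 9; = 31; G_6 = 31−1 = 30
step 6: 30 = 2·11 + 8; sub 12 for 11: 2·12 + 8; = 32; G_7 = 32−1 = 31
step 7: 31 = 2·12 + 7; sub 13 for 12: 2·13 + 7; = 33; G_8 = 33−1 = 32
step 8: 32 = 2·13 + 6; sub 14 for 13: 2·14 + 6; = 34; G_9 = 34−1 = 33

ω·2 + 6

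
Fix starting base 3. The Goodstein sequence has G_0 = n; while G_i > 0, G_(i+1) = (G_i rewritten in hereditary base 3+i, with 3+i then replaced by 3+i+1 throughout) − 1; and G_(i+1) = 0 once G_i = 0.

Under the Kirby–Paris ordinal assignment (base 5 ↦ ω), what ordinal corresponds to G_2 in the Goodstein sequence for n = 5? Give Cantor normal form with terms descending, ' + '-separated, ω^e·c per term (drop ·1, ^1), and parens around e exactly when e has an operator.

ω

step 0: 5 = 3 + 2; sub 4 for 3: 4 + 2; = 6; G_1 = 6−1 = 5
step 1: 5 = 4 + 1; sub 5 for 4: 5 + 1; = 6; G_2 = 6−1 = 5
step 2: 5 = 5; sub 6 for 5: 6; = 6; G_3 = 6−1 = 5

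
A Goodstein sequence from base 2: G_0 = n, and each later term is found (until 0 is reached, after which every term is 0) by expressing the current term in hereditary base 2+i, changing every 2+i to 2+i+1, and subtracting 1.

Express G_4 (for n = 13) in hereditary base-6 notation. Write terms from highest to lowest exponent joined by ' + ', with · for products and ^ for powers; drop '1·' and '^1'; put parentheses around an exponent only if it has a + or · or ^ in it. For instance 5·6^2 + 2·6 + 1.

6^(6 + 1) + 3·6^3 + 3·6^2 + 3·6 + 1

base 2: 13 = 2^(2 + 1) + 2^2 + 1; at 3: 3^(3 + 1) + 3^3 + 1 = 109; next = 108
base 3: 108 = 3^(3 + 1) + 3^3; at 4: 4^(4 + 1) + 4^4 = 1280; next = 1279
base 4: 1279 = 4^(4 + 1) + 3·4^3 + 3·4^2 + 3·4 + 3; at 5: 5^(5 + 1) + 3·5^3 + 3·5^2 + 3·5 + 3 = 16093; next = 16092
base 5: 16092 = 5^(5 + 1) + 3·5^3 + 3·5^2 + 3·5 + 2; at 6: 6^(6 + 1) + 3·6^3 + 3·6^2 + 3·6 + 2 = 280712; next = 280711
base 6: 280711 = 6^(6 + 1) + 3·6^3 + 3·6^2 + 3·6 + 1; at 7: 7^(7 + 1) + 3·7^3 + 3·7^2 + 3·7 + 1 = 5765999; next = 5765998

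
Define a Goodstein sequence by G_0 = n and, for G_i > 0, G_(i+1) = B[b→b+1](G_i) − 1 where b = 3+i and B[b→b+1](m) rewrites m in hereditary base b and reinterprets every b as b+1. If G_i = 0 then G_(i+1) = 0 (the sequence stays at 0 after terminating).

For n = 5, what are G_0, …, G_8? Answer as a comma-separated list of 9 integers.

G_0 = 5. HB_3(5) = 3 + 2. Bump = 6. G_1 = 5.
G_1 = 5. HB_4(5) = 4 + 1. Bump = 6. G_2 = 5.
G_2 = 5. HB_5(5) = 5. Bump = 6. G_3 = 5.
G_3 = 5. HB_6(5) = 5. Bump = 5. G_4 = 4.
G_4 = 4. HB_7(4) = 4. Bump = 4. G_5 = 3.
G_5 = 3. HB_8(3) = 3. Bump = 3. G_6 = 2.
G_6 = 2. HB_9(2) = 2. Bump = 2. G_7 = 1.
G_7 = 1. HB_10(1) = 1. Bump = 1. G_8 = 0.

5, 5, 5, 5, 4, 3, 2, 1, 0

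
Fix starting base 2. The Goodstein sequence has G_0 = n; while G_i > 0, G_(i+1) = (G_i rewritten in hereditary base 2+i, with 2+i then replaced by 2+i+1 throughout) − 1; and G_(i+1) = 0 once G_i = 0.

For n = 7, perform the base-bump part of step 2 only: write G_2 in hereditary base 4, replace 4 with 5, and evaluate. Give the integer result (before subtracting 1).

[0] 7 ≡ 2^2 + 2 + 1 (base 2). Lift 3: 31. −1: 30.
[1] 30 ≡ 3^3 + 3 (base 3). Lift 4: 260. −1: 259.
[2] 259 ≡ 4^4 + 3 (base 4). Lift 5: 3128. −1: 3127.

3128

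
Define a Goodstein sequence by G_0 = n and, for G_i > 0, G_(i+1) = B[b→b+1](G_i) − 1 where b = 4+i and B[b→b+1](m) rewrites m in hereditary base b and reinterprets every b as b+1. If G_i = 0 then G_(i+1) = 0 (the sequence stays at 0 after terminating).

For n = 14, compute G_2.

18

step 0: 14 = 3·4 + 2; sub 5 for 4: 3·5 + 2; = 17; G_1 = 17−1 = 16
step 1: 16 = 3·5 + 1; sub 6 for 5: 3·6 + 1; = 19; G_2 = 19−1 = 18
step 2: 18 = 3·6; sub 7 for 6: 3·7; = 21; G_3 = 21−1 = 20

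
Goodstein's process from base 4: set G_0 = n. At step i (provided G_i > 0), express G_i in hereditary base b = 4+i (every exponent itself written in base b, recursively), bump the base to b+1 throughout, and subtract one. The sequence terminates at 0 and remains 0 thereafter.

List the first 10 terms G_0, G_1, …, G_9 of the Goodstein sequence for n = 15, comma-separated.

i=0: 15 = 3·4 + 3 (b=4); 4→5: 3·5 + 3 = 18; 18−1 = 17
i=1: 17 = 3·5 + 2 (b=5); 5→6: 3·6 + 2 = 20; 20−1 = 19
i=2: 19 = 3·6 + 1 (b=6); 6→7: 3·7 + 1 = 22; 22−1 = 21
i=3: 21 = 3·7 (b=7); 7→8: 3·8 = 24; 24−1 = 23
i=4: 23 = 2·8 + 7 (b=8); 8→9: 2·9 + 7 = 25; 25−1 = 24
i=5: 24 = 2·9 + 6 (b=9); 9→10: 2·10 + 6 = 26; 26−1 = 25
i=6: 25 = 2·10 + 5 (b=10); 10→11: 2·11 + 5 = 27; 27−1 = 26
i=7: 26 = 2·11 + 4 (b=11); 11→12: 2·12 + 4 = 28; 28−1 = 27
i=8: 27 = 2·12 + 3 (b=12); 12→13: 2·13 + 3 = 29; 29−1 = 28

15, 17, 19, 21, 23, 24, 25, 26, 27, 28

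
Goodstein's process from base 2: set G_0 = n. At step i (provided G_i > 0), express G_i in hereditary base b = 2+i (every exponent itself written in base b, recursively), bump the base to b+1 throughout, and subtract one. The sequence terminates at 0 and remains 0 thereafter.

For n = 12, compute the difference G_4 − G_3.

264334

G_0=12  [base 2] 2^(2 + 1) + 2^2  →[2↦3]→  3^(3 + 1) + 3^3 = 108  −1 ⇒ G_1=107
G_1=107  [base 3] 3^(3 + 1) + 2·3^2 + 2·3 + 2  →[3↦4]→  4^(4 + 1) + 2·4^2 + 2·4 + 2 = 1066  −1 ⇒ G_2=1065
G_2=1065  [base 4] 4^(4 + 1) + 2·4^2 + 2·4 + 1  →[4↦5]→  5^(5 + 1) + 2·5^2 + 2·5 + 1 = 15686  −1 ⇒ G_3=15685
G_3=15685  [base 5] 5^(5 + 1) + 2·5^2 + 2·5  →[5↦6]→  6^(6 + 1) + 2·6^2 + 2·6 = 280020  −1 ⇒ G_4=280019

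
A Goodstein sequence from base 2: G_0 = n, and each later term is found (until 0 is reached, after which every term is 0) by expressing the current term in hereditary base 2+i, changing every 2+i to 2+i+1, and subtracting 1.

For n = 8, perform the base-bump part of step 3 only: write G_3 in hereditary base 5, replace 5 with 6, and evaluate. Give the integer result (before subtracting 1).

G_0=8  [base 2] 2^(2 + 1)  →[2↦3]→  3^(3 + 1) = 81  −1 ⇒ G_1=80
G_1=80  [base 3] 2·3^3 + 2·3^2 + 2·3 + 2  →[3↦4]→  2·4^4 + 2·4^2 + 2·4 + 2 = 554  −1 ⇒ G_2=553
G_2=553  [base 4] 2·4^4 + 2·4^2 + 2·4 + 1  →[4↦5]→  2·5^5 + 2·5^2 + 2·5 + 1 = 6311  −1 ⇒ G_3=6310
G_3=6310  [base 5] 2·5^5 + 2·5^2 + 2·5  →[5↦6]→  2·6^6 + 2·6^2 + 2·6 = 93396  −1 ⇒ G_4=93395

93396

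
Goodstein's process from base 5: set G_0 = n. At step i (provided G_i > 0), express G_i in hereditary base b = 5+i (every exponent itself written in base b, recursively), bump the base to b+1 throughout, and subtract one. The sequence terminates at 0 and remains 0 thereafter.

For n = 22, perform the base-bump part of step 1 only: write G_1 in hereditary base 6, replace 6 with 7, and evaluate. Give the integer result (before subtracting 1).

base 5: 22 = 4·5 + 2; at 6: 4·6 + 2 = 26; next = 25
base 6: 25 = 4·6 + 1; at 7: 4·7 + 1 = 29; next = 28

29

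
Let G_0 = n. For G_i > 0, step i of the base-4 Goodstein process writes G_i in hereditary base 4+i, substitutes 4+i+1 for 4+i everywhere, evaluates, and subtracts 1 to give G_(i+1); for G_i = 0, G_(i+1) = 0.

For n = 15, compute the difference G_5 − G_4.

i=0: 15 = 3·4 + 3 (b=4); 4→5: 3·5 + 3 = 18; 18−1 = 17
i=1: 17 = 3·5 + 2 (b=5); 5→6: 3·6 + 2 = 20; 20−1 = 19
i=2: 19 = 3·6 + 1 (b=6); 6→7: 3·7 + 1 = 22; 22−1 = 21
i=3: 21 = 3·7 (b=7); 7→8: 3·8 = 24; 24−1 = 23
i=4: 23 = 2·8 + 7 (b=8); 8→9: 2·9 + 7 = 25; 25−1 = 24

1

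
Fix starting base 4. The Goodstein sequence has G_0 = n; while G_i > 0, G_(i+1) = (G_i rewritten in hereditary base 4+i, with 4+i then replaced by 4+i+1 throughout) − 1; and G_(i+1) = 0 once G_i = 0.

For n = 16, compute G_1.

[0] 16 ≡ 4^2 (base 4). Lift 5: 25. −1: 24.
[1] 24 ≡ 4·5 + 4 (base 5). Lift 6: 28. −1: 27.

24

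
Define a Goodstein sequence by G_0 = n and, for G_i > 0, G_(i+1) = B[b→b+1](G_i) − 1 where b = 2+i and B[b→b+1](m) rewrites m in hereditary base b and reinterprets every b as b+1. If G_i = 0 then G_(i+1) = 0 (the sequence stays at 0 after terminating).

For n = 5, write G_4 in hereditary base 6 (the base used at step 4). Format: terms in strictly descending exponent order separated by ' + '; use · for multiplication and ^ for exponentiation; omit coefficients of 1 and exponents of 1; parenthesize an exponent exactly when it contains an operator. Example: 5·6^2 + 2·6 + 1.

i=0: 5 = 2^2 + 1 (b=2); 2→3: 3^3 + 1 = 28; 28−1 = 27
i=1: 27 = 3^3 (b=3); 3→4: 4^4 = 256; 256−1 = 255
i=2: 255 = 3·4^3 + 3·4^2 + 3·4 + 3 (b=4); 4→5: 3·5^3 + 3·5^2 + 3·5 + 3 = 468; 468−1 = 467
i=3: 467 = 3·5^3 + 3·5^2 + 3·5 + 2 (b=5); 5→6: 3·6^3 + 3·6^2 + 3·6 + 2 = 776; 776−1 = 775

3·6^3 + 3·6^2 + 3·6 + 1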